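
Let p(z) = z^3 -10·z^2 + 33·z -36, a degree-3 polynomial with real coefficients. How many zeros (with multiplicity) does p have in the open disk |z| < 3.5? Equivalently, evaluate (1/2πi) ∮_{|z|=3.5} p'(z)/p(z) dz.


The zeros of p are: 4, 3, 3.
Their magnitudes are: 4, 3, 3.
Zeros with |z| < R = 3.5: 3, 3.
Count = 2.
By the argument principle, (1/2πi) ∮_{|z|=R} p'(z)/p(z) dz equals exactly this count.

Number of zeros inside |z| < 3.5: 2.


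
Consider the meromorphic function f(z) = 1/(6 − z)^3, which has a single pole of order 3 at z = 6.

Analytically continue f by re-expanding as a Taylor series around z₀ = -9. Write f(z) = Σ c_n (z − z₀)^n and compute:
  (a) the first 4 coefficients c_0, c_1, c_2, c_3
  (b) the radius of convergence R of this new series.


Let w = z − z₀, so z = z₀ + w.
Then 6 − z = 6 − (z₀ + w) = (6 − z₀) − w = 15 − w.
f(z) = 1/(15 − w)^3 = (1/(15)^3) · (1 − w/(15))^{−3}.
By the binomial series (1−u)^{−3} = Σ_{n≥0} C(n+2, 2) u^n for |u|<1, with u = w/(15):
  c_n = C(n+2, 2) / (15)^(n+3).
  c_0 = 1/(15)^3 = 1/3375.
  c_1 = 3/(15)^4 = 1/16875.
  c_2 = 6/(15)^5 = 2/253125.
  c_3 = 10/(15)^6 = 2/2278125.
The series is valid for |w/d| < 1, i.e. |z − z₀| < |d|.
Radius of convergence: R = |6 − z₀| = |15| = 15 (distance from z₀ to the singularity z = 6).

c_0 = 1/3375, c_1 = 1/16875, c_2 = 2/253125, c_3 = 2/2278125; R = 15.


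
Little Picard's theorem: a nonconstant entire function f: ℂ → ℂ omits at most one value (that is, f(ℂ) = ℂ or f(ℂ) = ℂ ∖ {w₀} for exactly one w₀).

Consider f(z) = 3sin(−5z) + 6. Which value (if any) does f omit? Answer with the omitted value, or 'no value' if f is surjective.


Little Picard bounds the complement of f(ℂ) to at most one point.
sin is entire and surjective onto ℂ: for every w ∈ ℂ, sin(ζ) = w has a solution ζ ∈ ℂ (e.g., via the complex inverse arcsin). With ζ = −5z this gives z = ζ/(-5). Then 3·sin(−5z) takes every value in 3·ℂ = ℂ, and adding 6 is a bijection of ℂ. So f is surjective and omits no value. (Note: only on the real line is sin bounded by [−1, 1].)

Omitted value: no value.


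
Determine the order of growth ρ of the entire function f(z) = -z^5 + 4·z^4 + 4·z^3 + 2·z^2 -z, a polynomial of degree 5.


|f(z)| ≤ Σ|c_k|·r^k = O(r^5) as r → ∞. Polynomial growth is O(e^{r^ε}) for every ε > 0 (since r^5/e^{r^ε} → 0), so ρ ≤ ε for all ε > 0, i.e. ρ = 0. Every nonconstant polynomial has order 0.
Therefore ρ = 0.

Order ρ = 0.


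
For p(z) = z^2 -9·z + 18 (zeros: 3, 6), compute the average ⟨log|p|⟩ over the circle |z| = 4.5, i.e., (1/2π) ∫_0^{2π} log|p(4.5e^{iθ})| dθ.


Zeros: 3, 6; r = 4.5.
Inside |z| < r: 3. Outside (|z| ≥ r): 6.
p(0) = 18, so log|p(0)| = log(18) = 2.8904.
Apply Jensen: I(r) = log|p(0)| + Σ_k log(r/|z_k|), summed over zeros inside |z| < r.
  log(r/|z_k|) for z_k = 3: log(4.5/3) = 0.4055
  Outside zeros (6) contribute nothing to the Jensen sum.
Sum over inside zeros: 0.4055.
I(r) = log|p(0)| + (inside sum) = 2.8904 + 0.4055 = 3.2958.
Note: since some zeros are outside |z| ≤ r, the simplified n·log(r) form does NOT apply — only the inside zeros contribute.

I(r) ≈ 3.2958.


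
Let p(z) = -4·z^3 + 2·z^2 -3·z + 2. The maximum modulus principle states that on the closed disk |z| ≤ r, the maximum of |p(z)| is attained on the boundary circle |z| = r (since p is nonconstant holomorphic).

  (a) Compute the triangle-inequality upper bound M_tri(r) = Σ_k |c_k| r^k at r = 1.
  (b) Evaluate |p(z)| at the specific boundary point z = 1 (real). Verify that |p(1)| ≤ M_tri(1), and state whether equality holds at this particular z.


Coefficients: c_0 = 2, c_1 = -3, c_2 = 2, c_3 = -4. Radius r = 1.
Part (a). Triangle bound: M_tri(r) = Σ_k |c_k| r^k
  = |2|·1^0 + |-3|·1^1 + |2|·1^2 + |-4|·1^3
  = 2 + 3 + 2 + 4 = 11.
This bounds M(r) := max_{|z|=r} |p(z)| from above; equality holds iff all terms c_k z^k can be made to align in phase at a single z on |z|=r.
Part (b). At z = 1 (real, on the circle |z| = r):
  p(1) = (2)·1^0 + (-3)·1^1 + (2)·1^2 + (-4)·1^3 = -3.
  |p(1)| = 3.
Check: |p(1)| = 3 ≤ 11 = M_tri(1). ✓ Equality does not hold at z = 1 (the coefficients have mixed signs, so the terms do not all align in phase there).

M_tri(1) = 11; |p(1)| = 3; equality at z=1: no.


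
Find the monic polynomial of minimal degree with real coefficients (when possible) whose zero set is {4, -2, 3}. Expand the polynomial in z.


The polynomial is p(z) = ∏_{α ∈ S} (z − α), where S = {4, -2, 3}.
Expanding the product yields: p(z) = z^3 -5·z^2 -2·z + 24.
The resulting polynomial has degree 3 and real coefficients as required.

p(z) = z^3 -5·z^2 -2·z + 24.


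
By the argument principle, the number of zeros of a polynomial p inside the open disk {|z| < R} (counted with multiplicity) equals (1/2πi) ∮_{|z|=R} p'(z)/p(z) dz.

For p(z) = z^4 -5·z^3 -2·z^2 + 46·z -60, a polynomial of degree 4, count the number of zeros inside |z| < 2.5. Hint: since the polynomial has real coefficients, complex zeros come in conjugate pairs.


The zeros of p are: 2, -3, (3 + 1i), (3 - 1i).
Their magnitudes are: 2, 3, 3.162, 3.162.
Zeros with |z| < R = 2.5: 2.
Count = 1.
By the argument principle, (1/2πi) ∮_{|z|=R} p'(z)/p(z) dz equals exactly this count.

Number of zeros inside |z| < 2.5: 1.


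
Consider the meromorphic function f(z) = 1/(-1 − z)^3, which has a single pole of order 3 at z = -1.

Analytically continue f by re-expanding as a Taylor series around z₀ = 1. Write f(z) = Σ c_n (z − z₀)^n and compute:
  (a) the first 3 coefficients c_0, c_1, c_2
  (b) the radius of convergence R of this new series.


Let w = z − z₀, so z = z₀ + w.
Then -1 − z = -1 − (z₀ + w) = (-1 − z₀) − w = -2 − w.
f(z) = 1/(-2 − w)^3 = (1/(-2)^3) · (1 − w/(-2))^{−3}.
By the binomial series (1−u)^{−3} = Σ_{n≥0} C(n+2, 2) u^n for |u|<1, with u = w/(-2):
  c_n = C(n+2, 2) / (-2)^(n+3).
  c_0 = 1/(-2)^3 = -1/8.
  c_1 = 3/(-2)^4 = 3/16.
  c_2 = 6/(-2)^5 = -3/16.
The series is valid for |w/d| < 1, i.e. |z − z₀| < |d|.
Radius of convergence: R = |-1 − z₀| = |-2| = 2 (distance from z₀ to the singularity z = -1).

c_0 = -1/8, c_1 = 3/16, c_2 = -3/16; R = 2.


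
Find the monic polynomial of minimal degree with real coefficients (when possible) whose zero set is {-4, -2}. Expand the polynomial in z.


The polynomial is p(z) = ∏_{α ∈ S} (z − α), where S = {-4, -2}.
Expanding the product yields: p(z) = z^2 + 6·z + 8.
The resulting polynomial has degree 2 and real coefficients as required.

p(z) = z^2 + 6·z + 8.


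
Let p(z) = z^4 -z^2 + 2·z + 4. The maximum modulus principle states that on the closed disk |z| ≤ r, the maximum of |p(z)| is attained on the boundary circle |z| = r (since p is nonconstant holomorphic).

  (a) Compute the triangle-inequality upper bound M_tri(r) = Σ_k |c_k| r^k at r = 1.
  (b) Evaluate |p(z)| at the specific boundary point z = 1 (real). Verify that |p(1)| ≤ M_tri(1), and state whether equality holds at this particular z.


Coefficients: c_0 = 4, c_1 = 2, c_2 = -1, c_3 = 0, c_4 = 1. Radius r = 1.
Part (a). Triangle bound: M_tri(r) = Σ_k |c_k| r^k
  = |4|·1^0 + |2|·1^1 + |-1|·1^2 + |0|·1^3 + |1|·1^4
  = 4 + 2 + 1 + 0 + 1 = 8.
This bounds M(r) := max_{|z|=r} |p(z)| from above; equality holds iff all terms c_k z^k can be made to align in phase at a single z on |z|=r.
Part (b). At z = 1 (real, on the circle |z| = r):
  p(1) = (4)·1^0 + (2)·1^1 + (-1)·1^2 + (0)·1^3 + (1)·1^4 = 6.
  |p(1)| = 6.
Check: |p(1)| = 6 ≤ 8 = M_tri(1). ✓ Equality does not hold at z = 1 (the coefficients have mixed signs, so the terms do not all align in phase there).

M_tri(1) = 8; |p(1)| = 6; equality at z=1: no.


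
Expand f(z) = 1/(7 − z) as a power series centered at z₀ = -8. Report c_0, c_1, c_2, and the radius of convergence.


Let w = z − z₀, so z = z₀ + w.
Then 7 − z = 7 − (z₀ + w) = (7 − z₀) − w = 15 − w.
f(z) = 1/(15 − w) = (1/(15)) · 1/(1 − w/(15)) = Σ_{n≥0} w^n / (15)^(n+1).
So c_n = 1/(15)^(n+1):
  c_0 = 1/(15)^1 = 1/15.
  c_1 = 1/(15)^2 = 1/225.
  c_2 = 1/(15)^3 = 1/3375.
The series is valid for |w/d| < 1, i.e. |z − z₀| < |d|.
Radius of convergence: R = |7 − z₀| = |15| = 15 (distance from z₀ to the singularity z = 7).

c_0 = 1/15, c_1 = 1/225, c_2 = 1/3375; R = 15.


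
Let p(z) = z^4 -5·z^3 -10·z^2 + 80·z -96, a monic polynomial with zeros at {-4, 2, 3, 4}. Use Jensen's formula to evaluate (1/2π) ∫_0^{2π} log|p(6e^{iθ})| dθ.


Zeros: -4, 2, 3, 4; r = 6.
Inside |z| < r: -4, 2, 3, 4. Outside (|z| ≥ r): ∅.
p(0) = -96, so log|p(0)| = log(96) = 4.5643.
Apply Jensen: I(r) = log|p(0)| + Σ_k log(r/|z_k|), summed over zeros inside |z| < r.
  log(r/|z_k|) for z_k = -4: log(6/4) = 0.4055
  log(r/|z_k|) for z_k = 2: log(6/2) = 1.0986
  log(r/|z_k|) for z_k = 3: log(6/3) = 0.6931
  log(r/|z_k|) for z_k = 4: log(6/4) = 0.4055
Sum over inside zeros: 2.6027.
I(r) = log|p(0)| + (inside sum) = 4.5643 + 2.6027 = 7.1670.
Closed form (all zeros inside, monic): I(r) = n·log(r) = 4·log(6) = 7.1670. ✓

I(r) ≈ 7.1670.


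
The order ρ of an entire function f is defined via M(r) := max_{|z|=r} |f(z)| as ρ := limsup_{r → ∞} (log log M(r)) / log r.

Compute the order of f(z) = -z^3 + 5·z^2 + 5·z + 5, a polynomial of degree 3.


|f(z)| ≤ Σ|c_k|·r^k = O(r^3) as r → ∞. Polynomial growth is O(e^{r^ε}) for every ε > 0 (since r^3/e^{r^ε} → 0), so ρ ≤ ε for all ε > 0, i.e. ρ = 0. Every nonconstant polynomial has order 0.
Therefore ρ = 0.

Order ρ = 0.


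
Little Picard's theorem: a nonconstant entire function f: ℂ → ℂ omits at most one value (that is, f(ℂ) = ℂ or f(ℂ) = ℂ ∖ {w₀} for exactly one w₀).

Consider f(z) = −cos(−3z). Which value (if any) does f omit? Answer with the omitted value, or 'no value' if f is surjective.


Little Picard bounds the complement of f(ℂ) to at most one point.
cos is entire and surjective onto ℂ: for every w ∈ ℂ, cos(ζ) = w has a solution ζ ∈ ℂ (e.g., via the complex inverse arccos). With ζ = −3z this gives z = ζ/(-3). Then -1·cos(−3z) takes every value in -1·ℂ = ℂ, and adding 0 is a bijection of ℂ. So f is surjective and omits no value. (Note: only on the real line is cos bounded by [−1, 1].)

Omitted value: no value.


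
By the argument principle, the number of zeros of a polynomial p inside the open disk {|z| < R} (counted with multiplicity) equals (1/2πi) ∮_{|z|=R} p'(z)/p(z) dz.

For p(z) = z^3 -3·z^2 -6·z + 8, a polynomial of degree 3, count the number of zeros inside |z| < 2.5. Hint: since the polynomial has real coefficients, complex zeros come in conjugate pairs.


The zeros of p are: 1, 4, -2.
Their magnitudes are: 1, 4, 2.
Zeros with |z| < R = 2.5: 1, -2.
Count = 2.
By the argument principle, (1/2πi) ∮_{|z|=R} p'(z)/p(z) dz equals exactly this count.

Number of zeros inside |z| < 2.5: 2.


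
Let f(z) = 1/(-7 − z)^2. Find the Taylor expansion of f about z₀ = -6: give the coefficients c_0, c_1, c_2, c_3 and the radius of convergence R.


Let w = z − z₀, so z = z₀ + w.
Then -7 − z = -7 − (z₀ + w) = (-7 − z₀) − w = -1 − w.
f(z) = 1/(-1 − w)^2 = (1/(-1)^2) · (1 − w/(-1))^{−2}.
By the binomial series (1−u)^{−2} = Σ_{n≥0} C(n+1, 1) u^n for |u|<1, with u = w/(-1):
  c_n = C(n+1, 1) / (-1)^(n+2).
  c_0 = 1/(-1)^2 = 1.
  c_1 = 2/(-1)^3 = -2.
  c_2 = 3/(-1)^4 = 3.
  c_3 = 4/(-1)^5 = -4.
The series is valid for |w/d| < 1, i.e. |z − z₀| < |d|.
Radius of convergence: R = |-7 − z₀| = |-1| = 1 (distance from z₀ to the singularity z = -7).

c_0 = 1, c_1 = -2, c_2 = 3, c_3 = -4; R = 1.


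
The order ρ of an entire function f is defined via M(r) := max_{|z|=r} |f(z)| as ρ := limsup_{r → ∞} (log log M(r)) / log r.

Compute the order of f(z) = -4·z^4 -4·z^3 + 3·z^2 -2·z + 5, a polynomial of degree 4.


|f(z)| ≤ Σ|c_k|·r^k = O(r^4) as r → ∞. Polynomial growth is O(e^{r^ε}) for every ε > 0 (since r^4/e^{r^ε} → 0), so ρ ≤ ε for all ε > 0, i.e. ρ = 0. Every nonconstant polynomial has order 0.
Therefore ρ = 0.

Order ρ = 0.


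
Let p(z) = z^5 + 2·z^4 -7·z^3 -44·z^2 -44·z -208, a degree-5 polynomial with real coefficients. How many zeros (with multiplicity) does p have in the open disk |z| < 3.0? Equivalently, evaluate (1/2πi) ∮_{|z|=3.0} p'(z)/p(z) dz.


The zeros of p are: (-3 + 2i), (-3 - 2i), (0 + 2i), (0 - 2i), 4.
Their magnitudes are: 3.606, 3.606, 2, 2, 4.
Zeros with |z| < R = 3.0: (0 + 2i), (0 - 2i).
Count = 2.
By the argument principle, (1/2πi) ∮_{|z|=R} p'(z)/p(z) dz equals exactly this count.

Number of zeros inside |z| < 3.0: 2.


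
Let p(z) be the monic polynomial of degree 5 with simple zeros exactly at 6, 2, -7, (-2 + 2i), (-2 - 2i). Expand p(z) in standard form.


The polynomial is p(z) = ∏_{α ∈ S} (z − α), where S = {6, 2, -7, (-2 + 2i), (-2 - 2i)}.
Expanding the product yields: p(z) = z^5 + 3·z^4 -40·z^3 -100·z^2 -16·z + 672.
Note conjugate pairs combine to real quadratics: (z − (-2+2i))(z − (-2−2i)) = z² + 4z + 8.
The resulting polynomial has degree 5 and real coefficients as required.

p(z) = z^5 + 3·z^4 -40·z^3 -100·z^2 -16·z + 672.


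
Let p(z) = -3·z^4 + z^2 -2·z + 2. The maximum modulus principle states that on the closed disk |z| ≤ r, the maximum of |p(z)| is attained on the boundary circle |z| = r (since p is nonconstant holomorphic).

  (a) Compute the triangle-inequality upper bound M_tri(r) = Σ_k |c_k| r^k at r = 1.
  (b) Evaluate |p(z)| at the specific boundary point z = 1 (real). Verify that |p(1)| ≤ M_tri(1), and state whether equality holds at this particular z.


Coefficients: c_0 = 2, c_1 = -2, c_2 = 1, c_3 = 0, c_4 = -3. Radius r = 1.
Part (a). Triangle bound: M_tri(r) = Σ_k |c_k| r^k
  = |2|·1^0 + |-2|·1^1 + |1|·1^2 + |0|·1^3 + |-3|·1^4
  = 2 + 2 + 1 + 0 + 3 = 8.
This bounds M(r) := max_{|z|=r} |p(z)| from above; equality holds iff all terms c_k z^k can be made to align in phase at a single z on |z|=r.
Part (b). At z = 1 (real, on the circle |z| = r):
  p(1) = (2)·1^0 + (-2)·1^1 + (1)·1^2 + (0)·1^3 + (-3)·1^4 = -2.
  |p(1)| = 2.
Check: |p(1)| = 2 ≤ 8 = M_tri(1). ✓ Equality does not hold at z = 1 (the coefficients have mixed signs, so the terms do not all align in phase there).

M_tri(1) = 8; |p(1)| = 2; equality at z=1: no.


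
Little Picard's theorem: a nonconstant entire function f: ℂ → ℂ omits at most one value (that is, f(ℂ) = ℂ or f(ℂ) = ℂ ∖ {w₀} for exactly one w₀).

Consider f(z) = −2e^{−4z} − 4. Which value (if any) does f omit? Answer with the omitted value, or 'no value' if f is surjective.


Little Picard bounds the complement of f(ℂ) to at most one point.
e^{−4z} is never zero on ℂ, so -2·e^{−4z} takes every value in ℂ ∖ {0}. Adding -4 shifts the range to ℂ ∖ {-4}. Thus f omits exactly the value -4.

Omitted value: -4.


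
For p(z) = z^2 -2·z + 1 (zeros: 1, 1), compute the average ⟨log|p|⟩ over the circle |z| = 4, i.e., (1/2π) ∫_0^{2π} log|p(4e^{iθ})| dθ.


Zeros: 1, 1; r = 4.
Inside |z| < r: 1, 1. Outside (|z| ≥ r): ∅.
p(0) = 1, so log|p(0)| = log(1) = 0.0000.
Apply Jensen: I(r) = log|p(0)| + Σ_k log(r/|z_k|), summed over zeros inside |z| < r.
  log(r/|z_k|) for z_k = 1: log(4/1) = 1.3863
  log(r/|z_k|) for z_k = 1: log(4/1) = 1.3863
Sum over inside zeros: 2.7726.
I(r) = log|p(0)| + (inside sum) = 0.0000 + 2.7726 = 2.7726.
Closed form (all zeros inside, monic): I(r) = n·log(r) = 2·log(4) = 2.7726. ✓

I(r) ≈ 2.7726.


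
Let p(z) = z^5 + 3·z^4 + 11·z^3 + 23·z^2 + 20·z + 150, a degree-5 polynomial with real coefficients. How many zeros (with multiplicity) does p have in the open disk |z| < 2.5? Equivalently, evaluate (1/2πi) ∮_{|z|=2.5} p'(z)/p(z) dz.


The zeros of p are: (1 + 2i), (1 - 2i), (-1 + 3i), (-1 - 3i), -3.
Their magnitudes are: 2.236, 2.236, 3.162, 3.162, 3.
Zeros with |z| < R = 2.5: (1 + 2i), (1 - 2i).
Count = 2.
By the argument principle, (1/2πi) ∮_{|z|=R} p'(z)/p(z) dz equals exactly this count.

Number of zeros inside |z| < 2.5: 2.


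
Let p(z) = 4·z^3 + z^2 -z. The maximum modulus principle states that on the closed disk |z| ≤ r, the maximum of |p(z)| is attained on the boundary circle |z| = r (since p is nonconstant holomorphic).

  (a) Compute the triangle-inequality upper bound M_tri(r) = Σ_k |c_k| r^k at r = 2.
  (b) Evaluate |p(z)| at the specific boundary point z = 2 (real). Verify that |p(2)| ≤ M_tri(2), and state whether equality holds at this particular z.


Coefficients: c_0 = 0, c_1 = -1, c_2 = 1, c_3 = 4. Radius r = 2.
Part (a). Triangle bound: M_tri(r) = Σ_k |c_k| r^k
  = |0|·2^0 + |-1|·2^1 + |1|·2^2 + |4|·2^3
  = 0 + 2 + 4 + 32 = 38.
This bounds M(r) := max_{|z|=r} |p(z)| from above; equality holds iff all terms c_k z^k can be made to align in phase at a single z on |z|=r.
Part (b). At z = 2 (real, on the circle |z| = r):
  p(2) = (0)·2^0 + (-1)·2^1 + (1)·2^2 + (4)·2^3 = 34.
  |p(2)| = 34.
Check: |p(2)| = 34 ≤ 38 = M_tri(2). ✓ Equality does not hold at z = 2 (the coefficients have mixed signs, so the terms do not all align in phase there).

M_tri(2) = 38; |p(2)| = 34; equality at z=2: no.


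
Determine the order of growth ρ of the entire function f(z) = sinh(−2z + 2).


sinh(w) is a linear combination of e^{iw} and e^{−iw} (or e^w, e^{−w} in the hyperbolic case), so |sinh(w)| ≤ e^{|w|}. With w = −2z + 2, |w| ≤ 2|z| + 2 = 2r + 2 on |z| = r, giving M(r) ≤ e^{2r + 2}, so ρ ≤ 1. On a suitable ray (z = it for sin/cos; z = t for sinh/cosh, t real → ∞), |sinh(−2z + 2)| grows like e^{2|t|}/2, so ρ ≥ 1. Hence ρ = 1.
Therefore ρ = 1.

Order ρ = 1.


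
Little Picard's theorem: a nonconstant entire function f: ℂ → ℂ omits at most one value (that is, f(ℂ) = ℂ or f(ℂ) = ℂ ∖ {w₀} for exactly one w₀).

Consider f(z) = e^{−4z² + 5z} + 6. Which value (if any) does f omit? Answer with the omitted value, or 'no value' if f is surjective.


Little Picard bounds the complement of f(ℂ) to at most one point.
The exponent g(z) = −4z² + 5z is a nonconstant polynomial, hence surjective onto ℂ. So e^{g(z)} takes every value in {e^w : w ∈ ℂ} = ℂ ∖ {0}. Adding 6 shifts the range to ℂ ∖ {6}. f omits exactly 6.

Omitted value: 6.


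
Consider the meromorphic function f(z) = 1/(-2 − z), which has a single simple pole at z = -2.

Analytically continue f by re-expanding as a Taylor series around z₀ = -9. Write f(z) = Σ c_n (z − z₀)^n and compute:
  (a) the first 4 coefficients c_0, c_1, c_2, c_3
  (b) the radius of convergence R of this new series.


Let w = z − z₀, so z = z₀ + w.
Then -2 − z = -2 − (z₀ + w) = (-2 − z₀) − w = 7 − w.
f(z) = 1/(7 − w) = (1/(7)) · 1/(1 − w/(7)) = Σ_{n≥0} w^n / (7)^(n+1).
So c_n = 1/(7)^(n+1):
  c_0 = 1/(7)^1 = 1/7.
  c_1 = 1/(7)^2 = 1/49.
  c_2 = 1/(7)^3 = 1/343.
  c_3 = 1/(7)^4 = 1/2401.
The series is valid for |w/d| < 1, i.e. |z − z₀| < |d|.
Radius of convergence: R = |-2 − z₀| = |7| = 7 (distance from z₀ to the singularity z = -2).

c_0 = 1/7, c_1 = 1/49, c_2 = 1/343, c_3 = 1/2401; R = 7.


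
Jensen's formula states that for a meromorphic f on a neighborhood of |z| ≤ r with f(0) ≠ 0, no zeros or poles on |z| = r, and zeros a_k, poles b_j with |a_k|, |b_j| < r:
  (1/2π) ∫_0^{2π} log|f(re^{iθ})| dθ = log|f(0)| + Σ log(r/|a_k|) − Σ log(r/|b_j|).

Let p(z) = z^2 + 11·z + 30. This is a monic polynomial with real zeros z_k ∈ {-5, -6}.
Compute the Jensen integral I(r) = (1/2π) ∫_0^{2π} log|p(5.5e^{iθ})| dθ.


Zeros: -6, -5; r = 5.5.
Inside |z| < r: -5. Outside (|z| ≥ r): -6.
p(0) = 30, so log|p(0)| = log(30) = 3.4012.
Apply Jensen: I(r) = log|p(0)| + Σ_k log(r/|z_k|), summed over zeros inside |z| < r.
  log(r/|z_k|) for z_k = -5: log(5.5/5) = 0.0953
  Outside zeros (-6) contribute nothing to the Jensen sum.
Sum over inside zeros: 0.0953.
I(r) = log|p(0)| + (inside sum) = 3.4012 + 0.0953 = 3.4965.
Note: since some zeros are outside |z| ≤ r, the simplified n·log(r) form does NOT apply — only the inside zeros contribute.

I(r) ≈ 3.4965.


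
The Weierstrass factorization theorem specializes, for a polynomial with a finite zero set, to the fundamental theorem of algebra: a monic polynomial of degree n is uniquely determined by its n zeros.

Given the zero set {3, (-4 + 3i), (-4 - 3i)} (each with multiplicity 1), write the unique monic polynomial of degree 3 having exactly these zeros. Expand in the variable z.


The polynomial is p(z) = ∏_{α ∈ S} (z − α), where S = {3, (-4 + 3i), (-4 - 3i)}.
Expanding the product yields: p(z) = z^3 + 5·z^2 + z -75.
Note conjugate pairs combine to real quadratics: (z − (-4+3i))(z − (-4−3i)) = z² + 8z + 25.
The resulting polynomial has degree 3 and real coefficients as required.

p(z) = z^3 + 5·z^2 + z -75.


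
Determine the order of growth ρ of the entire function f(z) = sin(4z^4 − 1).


Write sin(w) = (e^{iw} ± e^{−iw})/(2 or 2i), so |sin(w)| ≤ e^{|w|}. With w = 4z^4 − 1, |w| ≤ 4r^4 + 1 on |z|=r, giving M(r) ≤ e^{4r^4 + 1} and ρ ≤ 4. For the lower bound, choose z on |z|=r with 4z^4 purely imaginary of modulus 4r^4; then |sin(4z^4 − 1)| grows like e^{4r^4}/2, so ρ ≥ 4. Hence ρ = 4.
Therefore ρ = 4.

Order ρ = 4.


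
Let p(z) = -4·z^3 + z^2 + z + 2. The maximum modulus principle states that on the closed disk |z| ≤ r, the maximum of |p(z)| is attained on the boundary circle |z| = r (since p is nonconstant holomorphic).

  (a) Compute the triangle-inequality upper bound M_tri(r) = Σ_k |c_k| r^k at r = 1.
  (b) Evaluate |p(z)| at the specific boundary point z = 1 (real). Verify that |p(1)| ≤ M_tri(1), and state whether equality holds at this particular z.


Coefficients: c_0 = 2, c_1 = 1, c_2 = 1, c_3 = -4. Radius r = 1.
Part (a). Triangle bound: M_tri(r) = Σ_k |c_k| r^k
  = |2|·1^0 + |1|·1^1 + |1|·1^2 + |-4|·1^3
  = 2 + 1 + 1 + 4 = 8.
This bounds M(r) := max_{|z|=r} |p(z)| from above; equality holds iff all terms c_k z^k can be made to align in phase at a single z on |z|=r.
Part (b). At z = 1 (real, on the circle |z| = r):
  p(1) = (2)·1^0 + (1)·1^1 + (1)·1^2 + (-4)·1^3 = 0.
  |p(1)| = 0.
Check: |p(1)| = 0 ≤ 8 = M_tri(1). ✓ Equality does not hold at z = 1 (the coefficients have mixed signs, so the terms do not all align in phase there).

M_tri(1) = 8; |p(1)| = 0; equality at z=1: no.


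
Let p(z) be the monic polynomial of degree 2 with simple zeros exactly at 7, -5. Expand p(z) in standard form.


The polynomial is p(z) = ∏_{α ∈ S} (z − α), where S = {7, -5}.
Expanding the product yields: p(z) = z^2 -2·z -35.
The resulting polynomial has degree 2 and real coefficients as required.

p(z) = z^2 -2·z -35.


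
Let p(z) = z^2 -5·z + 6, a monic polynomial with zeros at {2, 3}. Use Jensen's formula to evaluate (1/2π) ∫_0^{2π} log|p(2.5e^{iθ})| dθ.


Zeros: 2, 3; r = 2.5.
Inside |z| < r: 2. Outside (|z| ≥ r): 3.
p(0) = 6, so log|p(0)| = log(6) = 1.7918.
Apply Jensen: I(r) = log|p(0)| + Σ_k log(r/|z_k|), summed over zeros inside |z| < r.
  log(r/|z_k|) for z_k = 2: log(2.5/2) = 0.2231
  Outside zeros (3) contribute nothing to the Jensen sum.
Sum over inside zeros: 0.2231.
I(r) = log|p(0)| + (inside sum) = 1.7918 + 0.2231 = 2.0149.
Note: since some zeros are outside |z| ≤ r, the simplified n·log(r) form does NOT apply — only the inside zeros contribute.

I(r) ≈ 2.0149.


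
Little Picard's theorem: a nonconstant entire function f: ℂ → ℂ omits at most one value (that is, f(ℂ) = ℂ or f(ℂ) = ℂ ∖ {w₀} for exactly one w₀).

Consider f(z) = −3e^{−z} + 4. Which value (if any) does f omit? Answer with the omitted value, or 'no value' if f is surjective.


Little Picard bounds the complement of f(ℂ) to at most one point.
e^{−z} is never zero on ℂ, so -3·e^{−z} takes every value in ℂ ∖ {0}. Adding 4 shifts the range to ℂ ∖ {4}. Thus f omits exactly the value 4.

Omitted value: 4.


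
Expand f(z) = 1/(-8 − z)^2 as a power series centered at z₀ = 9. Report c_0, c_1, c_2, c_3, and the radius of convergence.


Let w = z − z₀, so z = z₀ + w.
Then -8 − z = -8 − (z₀ + w) = (-8 − z₀) − w = -17 − w.
f(z) = 1/(-17 − w)^2 = (1/(-17)^2) · (1 − w/(-17))^{−2}.
By the binomial series (1−u)^{−2} = Σ_{n≥0} C(n+1, 1) u^n for |u|<1, with u = w/(-17):
  c_n = C(n+1, 1) / (-17)^(n+2).
  c_0 = 1/(-17)^2 = 1/289.
  c_1 = 2/(-17)^3 = -2/4913.
  c_2 = 3/(-17)^4 = 3/83521.
  c_3 = 4/(-17)^5 = -4/1419857.
The series is valid for |w/d| < 1, i.e. |z − z₀| < |d|.
Radius of convergence: R = |-8 − z₀| = |-17| = 17 (distance from z₀ to the singularity z = -8).

c_0 = 1/289, c_1 = -2/4913, c_2 = 3/83521, c_3 = -4/1419857; R = 17.


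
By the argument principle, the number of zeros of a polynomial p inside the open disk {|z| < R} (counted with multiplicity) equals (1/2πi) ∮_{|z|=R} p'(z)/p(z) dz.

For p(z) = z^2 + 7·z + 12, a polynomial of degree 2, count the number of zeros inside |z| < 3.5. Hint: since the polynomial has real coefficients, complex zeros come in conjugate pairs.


The zeros of p are: -4, -3.
Their magnitudes are: 4, 3.
Zeros with |z| < R = 3.5: -3.
Count = 1.
By the argument principle, (1/2πi) ∮_{|z|=R} p'(z)/p(z) dz equals exactly this count.

Number of zeros inside |z| < 3.5: 1.


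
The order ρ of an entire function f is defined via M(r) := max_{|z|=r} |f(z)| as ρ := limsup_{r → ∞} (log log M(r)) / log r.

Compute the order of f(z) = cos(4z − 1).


cos(w) is a linear combination of e^{iw} and e^{−iw} (or e^w, e^{−w} in the hyperbolic case), so |cos(w)| ≤ e^{|w|}. With w = 4z − 1, |w| ≤ 4|z| + 1 = 4r + 1 on |z| = r, giving M(r) ≤ e^{4r + 1}, so ρ ≤ 1. On a suitable ray (z = it for sin/cos; z = t for sinh/cosh, t real → ∞), |cos(4z − 1)| grows like e^{4|t|}/2, so ρ ≥ 1. Hence ρ = 1.
Therefore ρ = 1.

Order ρ = 1.


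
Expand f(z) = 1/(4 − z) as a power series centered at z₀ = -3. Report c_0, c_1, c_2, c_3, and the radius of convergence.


Let w = z − z₀, so z = z₀ + w.
Then 4 − z = 4 − (z₀ + w) = (4 − z₀) − w = 7 − w.
f(z) = 1/(7 − w) = (1/(7)) · 1/(1 − w/(7)) = Σ_{n≥0} w^n / (7)^(n+1).
So c_n = 1/(7)^(n+1):
  c_0 = 1/(7)^1 = 1/7.
  c_1 = 1/(7)^2 = 1/49.
  c_2 = 1/(7)^3 = 1/343.
  c_3 = 1/(7)^4 = 1/2401.
The series is valid for |w/d| < 1, i.e. |z − z₀| < |d|.
Radius of convergence: R = |4 − z₀| = |7| = 7 (distance from z₀ to the singularity z = 4).

c_0 = 1/7, c_1 = 1/49, c_2 = 1/343, c_3 = 1/2401; R = 7.


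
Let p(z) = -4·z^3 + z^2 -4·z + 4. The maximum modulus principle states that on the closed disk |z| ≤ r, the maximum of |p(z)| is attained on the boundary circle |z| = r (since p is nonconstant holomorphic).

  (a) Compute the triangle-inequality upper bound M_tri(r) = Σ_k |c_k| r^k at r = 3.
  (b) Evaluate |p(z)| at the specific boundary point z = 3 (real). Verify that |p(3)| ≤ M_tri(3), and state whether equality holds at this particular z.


Coefficients: c_0 = 4, c_1 = -4, c_2 = 1, c_3 = -4. Radius r = 3.
Part (a). Triangle bound: M_tri(r) = Σ_k |c_k| r^k
  = |4|·3^0 + |-4|·3^1 + |1|·3^2 + |-4|·3^3
  = 4 + 12 + 9 + 108 = 133.
This bounds M(r) := max_{|z|=r} |p(z)| from above; equality holds iff all terms c_k z^k can be made to align in phase at a single z on |z|=r.
Part (b). At z = 3 (real, on the circle |z| = r):
  p(3) = (4)·3^0 + (-4)·3^1 + (1)·3^2 + (-4)·3^3 = -107.
  |p(3)| = 107.
Check: |p(3)| = 107 ≤ 133 = M_tri(3). ✓ Equality does not hold at z = 3 (the coefficients have mixed signs, so the terms do not all align in phase there).

M_tri(3) = 133; |p(3)| = 107; equality at z=3: no.


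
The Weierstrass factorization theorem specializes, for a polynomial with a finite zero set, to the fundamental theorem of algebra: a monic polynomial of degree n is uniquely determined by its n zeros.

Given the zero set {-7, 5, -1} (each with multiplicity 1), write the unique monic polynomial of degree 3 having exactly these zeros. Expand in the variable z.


The polynomial is p(z) = ∏_{α ∈ S} (z − α), where S = {-7, 5, -1}.
Expanding the product yields: p(z) = z^3 + 3·z^2 -33·z -35.
The resulting polynomial has degree 3 and real coefficients as required.

p(z) = z^3 + 3·z^2 -33·z -35.


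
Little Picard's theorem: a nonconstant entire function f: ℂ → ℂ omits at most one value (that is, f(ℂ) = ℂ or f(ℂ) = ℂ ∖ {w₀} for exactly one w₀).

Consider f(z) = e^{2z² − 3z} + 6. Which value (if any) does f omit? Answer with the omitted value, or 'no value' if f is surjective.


Little Picard bounds the complement of f(ℂ) to at most one point.
The exponent g(z) = 2z² − 3z is a nonconstant polynomial, hence surjective onto ℂ. So e^{g(z)} takes every value in {e^w : w ∈ ℂ} = ℂ ∖ {0}. Adding 6 shifts the range to ℂ ∖ {6}. f omits exactly 6.

Omitted value: 6.


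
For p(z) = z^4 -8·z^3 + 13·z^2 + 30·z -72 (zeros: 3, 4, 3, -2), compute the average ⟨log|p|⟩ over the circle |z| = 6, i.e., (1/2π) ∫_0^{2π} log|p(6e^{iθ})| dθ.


Zeros: -2, 3, 3, 4; r = 6.
Inside |z| < r: -2, 3, 3, 4. Outside (|z| ≥ r): ∅.
p(0) = -72, so log|p(0)| = log(72) = 4.2767.
Apply Jensen: I(r) = log|p(0)| + Σ_k log(r/|z_k|), summed over zeros inside |z| < r.
  log(r/|z_k|) for z_k = 3: log(6/3) = 0.6931
  log(r/|z_k|) for z_k = 4: log(6/4) = 0.4055
  log(r/|z_k|) for z_k = 3: log(6/3) = 0.6931
  log(r/|z_k|) for z_k = -2: log(6/2) = 1.0986
Sum over inside zeros: 2.8904.
I(r) = log|p(0)| + (inside sum) = 4.2767 + 2.8904 = 7.1670.
Closed form (all zeros inside, monic): I(r) = n·log(r) = 4·log(6) = 7.1670. ✓

I(r) ≈ 7.1670.


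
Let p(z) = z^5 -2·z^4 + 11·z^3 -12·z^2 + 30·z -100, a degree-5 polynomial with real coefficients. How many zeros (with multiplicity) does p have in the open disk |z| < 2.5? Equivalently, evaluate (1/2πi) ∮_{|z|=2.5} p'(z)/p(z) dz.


The zeros of p are: (-1 + 2i), (-1 - 2i), (1 + 3i), (1 - 3i), 2.
Their magnitudes are: 2.236, 2.236, 3.162, 3.162, 2.
Zeros with |z| < R = 2.5: (-1 + 2i), (-1 - 2i), 2.
Count = 3.
By the argument principle, (1/2πi) ∮_{|z|=R} p'(z)/p(z) dz equals exactly this count.

Number of zeros inside |z| < 2.5: 3.


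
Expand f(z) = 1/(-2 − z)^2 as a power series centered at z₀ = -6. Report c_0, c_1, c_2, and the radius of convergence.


Let w = z − z₀, so z = z₀ + w.
Then -2 − z = -2 − (z₀ + w) = (-2 − z₀) − w = 4 − w.
f(z) = 1/(4 − w)^2 = (1/(4)^2) · (1 − w/(4))^{−2}.
By the binomial series (1−u)^{−2} = Σ_{n≥0} C(n+1, 1) u^n for |u|<1, with u = w/(4):
  c_n = C(n+1, 1) / (4)^(n+2).
  c_0 = 1/(4)^2 = 1/16.
  c_1 = 2/(4)^3 = 1/32.
  c_2 = 3/(4)^4 = 3/256.
The series is valid for |w/d| < 1, i.e. |z − z₀| < |d|.
Radius of convergence: R = |-2 − z₀| = |4| = 4 (distance from z₀ to the singularity z = -2).

c_0 = 1/16, c_1 = 1/32, c_2 = 3/256; R = 4.


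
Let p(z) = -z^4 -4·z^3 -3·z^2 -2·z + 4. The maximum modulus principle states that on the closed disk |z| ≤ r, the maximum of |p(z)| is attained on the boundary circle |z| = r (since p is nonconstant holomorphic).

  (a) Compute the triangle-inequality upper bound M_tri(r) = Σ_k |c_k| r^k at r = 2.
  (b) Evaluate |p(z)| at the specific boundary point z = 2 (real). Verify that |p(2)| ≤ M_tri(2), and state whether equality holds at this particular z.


Coefficients: c_0 = 4, c_1 = -2, c_2 = -3, c_3 = -4, c_4 = -1. Radius r = 2.
Part (a). Triangle bound: M_tri(r) = Σ_k |c_k| r^k
  = |4|·2^0 + |-2|·2^1 + |-3|·2^2 + |-4|·2^3 + |-1|·2^4
  = 4 + 4 + 12 + 32 + 16 = 68.
This bounds M(r) := max_{|z|=r} |p(z)| from above; equality holds iff all terms c_k z^k can be made to align in phase at a single z on |z|=r.
Part (b). At z = 2 (real, on the circle |z| = r):
  p(2) = (4)·2^0 + (-2)·2^1 + (-3)·2^2 + (-4)·2^3 + (-1)·2^4 = -60.
  |p(2)| = 60.
Check: |p(2)| = 60 ≤ 68 = M_tri(2). ✓ Equality does not hold at z = 2 (the coefficients have mixed signs, so the terms do not all align in phase there).

M_tri(2) = 68; |p(2)| = 60; equality at z=2: no.


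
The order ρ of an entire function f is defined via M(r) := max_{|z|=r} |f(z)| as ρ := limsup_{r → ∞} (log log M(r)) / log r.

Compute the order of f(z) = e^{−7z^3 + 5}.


|e^{−7z^3 + 5}| = e^{Re(-7·z^3) + 5} ≤ e^{7|z|^3 + 5} = e^{7r^3 + 5} on |z| = r, so ρ ≤ 3. Choosing z on |z|=r so that -7·z^3 is real positive (always possible by picking arg z appropriately) gives |f(z)| = e^{7r^3 + 5}, matching the bound. The additive constant 5 does not affect log log M(r) ~ 3·log r. Hence ρ = 3.
Therefore ρ = 3.

Order ρ = 3.


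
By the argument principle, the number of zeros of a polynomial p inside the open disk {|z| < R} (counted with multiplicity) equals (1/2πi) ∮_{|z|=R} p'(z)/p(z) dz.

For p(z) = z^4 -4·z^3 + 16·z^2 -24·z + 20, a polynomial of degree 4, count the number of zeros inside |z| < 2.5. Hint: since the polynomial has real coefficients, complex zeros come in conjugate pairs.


The zeros of p are: (1 + 1i), (1 - 1i), (1 + 3i), (1 - 3i).
Their magnitudes are: 1.414, 1.414, 3.162, 3.162.
Zeros with |z| < R = 2.5: (1 + 1i), (1 - 1i).
Count = 2.
By the argument principle, (1/2πi) ∮_{|z|=R} p'(z)/p(z) dz equals exactly this count.

Number of zeros inside |z| < 2.5: 2.


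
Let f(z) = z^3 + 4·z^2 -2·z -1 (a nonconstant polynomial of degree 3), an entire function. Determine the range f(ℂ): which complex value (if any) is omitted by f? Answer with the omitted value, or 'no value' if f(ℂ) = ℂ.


Little Picard bounds the complement of f(ℂ) to at most one point.
For every w ∈ ℂ, the equation p(z) − w = 0 is a nonconstant polynomial in z and hence has at least one root by the fundamental theorem of algebra. So p is surjective onto ℂ, omitting no value.

Omitted value: no value.


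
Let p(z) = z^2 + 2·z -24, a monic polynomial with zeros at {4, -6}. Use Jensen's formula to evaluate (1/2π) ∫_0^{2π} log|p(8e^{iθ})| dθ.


Zeros: -6, 4; r = 8.
Inside |z| < r: -6, 4. Outside (|z| ≥ r): ∅.
p(0) = -24, so log|p(0)| = log(24) = 3.1781.
Apply Jensen: I(r) = log|p(0)| + Σ_k log(r/|z_k|), summed over zeros inside |z| < r.
  log(r/|z_k|) for z_k = 4: log(8/4) = 0.6931
  log(r/|z_k|) for z_k = -6: log(8/6) = 0.2877
Sum over inside zeros: 0.9808.
I(r) = log|p(0)| + (inside sum) = 3.1781 + 0.9808 = 4.1589.
Closed form (all zeros inside, monic): I(r) = n·log(r) = 2·log(8) = 4.1589. ✓

I(r) ≈ 4.1589.


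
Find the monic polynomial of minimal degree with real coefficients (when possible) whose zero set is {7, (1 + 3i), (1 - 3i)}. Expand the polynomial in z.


The polynomial is p(z) = ∏_{α ∈ S} (z − α), where S = {7, (1 + 3i), (1 - 3i)}.
Expanding the product yields: p(z) = z^3 -9·z^2 + 24·z -70.
Note conjugate pairs combine to real quadratics: (z − (1+3i))(z − (1−3i)) = z² − 2z + 10.
The resulting polynomial has degree 3 and real coefficients as required.

p(z) = z^3 -9·z^2 + 24·z -70.


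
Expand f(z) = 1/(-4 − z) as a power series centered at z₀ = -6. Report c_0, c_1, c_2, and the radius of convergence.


Let w = z − z₀, so z = z₀ + w.
Then -4 − z = -4 − (z₀ + w) = (-4 − z₀) − w = 2 − w.
f(z) = 1/(2 − w) = (1/(2)) · 1/(1 − w/(2)) = Σ_{n≥0} w^n / (2)^(n+1).
So c_n = 1/(2)^(n+1):
  c_0 = 1/(2)^1 = 1/2.
  c_1 = 1/(2)^2 = 1/4.
  c_2 = 1/(2)^3 = 1/8.
The series is valid for |w/d| < 1, i.e. |z − z₀| < |d|.
Radius of convergence: R = |-4 − z₀| = |2| = 2 (distance from z₀ to the singularity z = -4).

c_0 = 1/2, c_1 = 1/4, c_2 = 1/8; R = 2.


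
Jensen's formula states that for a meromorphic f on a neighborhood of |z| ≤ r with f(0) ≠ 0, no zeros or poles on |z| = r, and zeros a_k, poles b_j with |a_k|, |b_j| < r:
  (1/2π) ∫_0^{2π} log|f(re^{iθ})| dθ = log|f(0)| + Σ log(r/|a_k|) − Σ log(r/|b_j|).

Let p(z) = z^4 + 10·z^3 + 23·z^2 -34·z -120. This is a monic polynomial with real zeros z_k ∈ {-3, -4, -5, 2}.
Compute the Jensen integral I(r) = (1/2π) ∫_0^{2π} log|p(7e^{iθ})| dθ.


Zeros: -5, -4, -3, 2; r = 7.
Inside |z| < r: -5, -4, -3, 2. Outside (|z| ≥ r): ∅.
p(0) = -120, so log|p(0)| = log(120) = 4.7875.
Apply Jensen: I(r) = log|p(0)| + Σ_k log(r/|z_k|), summed over zeros inside |z| < r.
  log(r/|z_k|) for z_k = -3: log(7/3) = 0.8473
  log(r/|z_k|) for z_k = -4: log(7/4) = 0.5596
  log(r/|z_k|) for z_k = -5: log(7/5) = 0.3365
  log(r/|z_k|) for z_k = 2: log(7/2) = 1.2528
Sum over inside zeros: 2.9961.
I(r) = log|p(0)| + (inside sum) = 4.7875 + 2.9961 = 7.7836.
Closed form (all zeros inside, monic): I(r) = n·log(r) = 4·log(7) = 7.7836. ✓

I(r) ≈ 7.7836.


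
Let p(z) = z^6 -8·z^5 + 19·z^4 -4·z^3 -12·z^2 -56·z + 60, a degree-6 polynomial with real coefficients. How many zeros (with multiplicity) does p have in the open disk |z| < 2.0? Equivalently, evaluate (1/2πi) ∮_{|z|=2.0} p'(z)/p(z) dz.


The zeros of p are: 1, (-1 + 1i), (-1 - 1i), 3, (3 + 1i), (3 - 1i).
Their magnitudes are: 1, 1.414, 1.414, 3, 3.162, 3.162.
Zeros with |z| < R = 2.0: 1, (-1 + 1i), (-1 - 1i).
Count = 3.
By the argument principle, (1/2πi) ∮_{|z|=R} p'(z)/p(z) dz equals exactly this count.

Number of zeros inside |z| < 2.0: 3.


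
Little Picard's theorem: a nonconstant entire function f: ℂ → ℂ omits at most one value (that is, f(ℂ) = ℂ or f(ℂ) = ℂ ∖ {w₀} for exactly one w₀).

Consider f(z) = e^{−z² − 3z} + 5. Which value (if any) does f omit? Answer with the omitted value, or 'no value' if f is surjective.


Little Picard bounds the complement of f(ℂ) to at most one point.
The exponent g(z) = −z² − 3z is a nonconstant polynomial, hence surjective onto ℂ. So e^{g(z)} takes every value in {e^w : w ∈ ℂ} = ℂ ∖ {0}. Adding 5 shifts the range to ℂ ∖ {5}. f omits exactly 5.

Omitted value: 5.


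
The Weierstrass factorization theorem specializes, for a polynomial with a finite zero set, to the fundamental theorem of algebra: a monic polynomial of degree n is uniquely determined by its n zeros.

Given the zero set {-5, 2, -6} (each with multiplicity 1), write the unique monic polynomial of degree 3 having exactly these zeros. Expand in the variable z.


The polynomial is p(z) = ∏_{α ∈ S} (z − α), where S = {-5, 2, -6}.
Expanding the product yields: p(z) = z^3 + 9·z^2 + 8·z -60.
The resulting polynomial has degree 3 and real coefficients as required.

p(z) = z^3 + 9·z^2 + 8·z -60.


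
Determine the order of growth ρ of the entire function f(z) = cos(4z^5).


Write cos(w) = (e^{iw} ± e^{−iw})/(2 or 2i), so |cos(w)| ≤ e^{|w|}. With w = 4z^5, |w| ≤ 4r^5 + 0 on |z|=r, giving M(r) ≤ e^{4r^5 + 0} and ρ ≤ 5. For the lower bound, choose z on |z|=r with 4z^5 purely imaginary of modulus 4r^5; then |cos(4z^5)| grows like e^{4r^5}/2, so ρ ≥ 5. Hence ρ = 5.
Therefore ρ = 5.

Order ρ = 5.


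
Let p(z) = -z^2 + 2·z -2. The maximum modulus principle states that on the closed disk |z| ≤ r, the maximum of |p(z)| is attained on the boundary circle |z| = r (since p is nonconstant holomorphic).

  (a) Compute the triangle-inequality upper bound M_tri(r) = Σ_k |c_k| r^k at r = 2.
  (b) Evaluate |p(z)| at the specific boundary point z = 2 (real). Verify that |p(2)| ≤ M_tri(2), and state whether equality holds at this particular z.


Coefficients: c_0 = -2, c_1 = 2, c_2 = -1. Radius r = 2.
Part (a). Triangle bound: M_tri(r) = Σ_k |c_k| r^k
  = |-2|·2^0 + |2|·2^1 + |-1|·2^2
  = 2 + 4 + 4 = 10.
This bounds M(r) := max_{|z|=r} |p(z)| from above; equality holds iff all terms c_k z^k can be made to align in phase at a single z on |z|=r.
Part (b). At z = 2 (real, on the circle |z| = r):
  p(2) = (-2)·2^0 + (2)·2^1 + (-1)·2^2 = -2.
  |p(2)| = 2.
Check: |p(2)| = 2 ≤ 10 = M_tri(2). ✓ Equality does not hold at z = 2 (the coefficients have mixed signs, so the terms do not all align in phase there).

M_tri(2) = 10; |p(2)| = 2; equality at z=2: no.


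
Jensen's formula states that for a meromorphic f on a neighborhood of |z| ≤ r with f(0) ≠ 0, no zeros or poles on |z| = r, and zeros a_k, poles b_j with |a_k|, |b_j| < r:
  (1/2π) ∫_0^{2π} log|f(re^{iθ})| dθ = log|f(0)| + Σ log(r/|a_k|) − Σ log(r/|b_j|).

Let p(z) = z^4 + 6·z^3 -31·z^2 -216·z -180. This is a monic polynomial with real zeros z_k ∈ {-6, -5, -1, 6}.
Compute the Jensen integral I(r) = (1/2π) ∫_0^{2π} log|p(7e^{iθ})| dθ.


Zeros: -6, -5, -1, 6; r = 7.
Inside |z| < r: -6, -5, -1, 6. Outside (|z| ≥ r): ∅.
p(0) = -180, so log|p(0)| = log(180) = 5.1930.
Apply Jensen: I(r) = log|p(0)| + Σ_k log(r/|z_k|), summed over zeros inside |z| < r.
  log(r/|z_k|) for z_k = -6: log(7/6) = 0.1542
  log(r/|z_k|) for z_k = -5: log(7/5) = 0.3365
  log(r/|z_k|) for z_k = -1: log(7/1) = 1.9459
  log(r/|z_k|) for z_k = 6: log(7/6) = 0.1542
Sum over inside zeros: 2.5907.
I(r) = log|p(0)| + (inside sum) = 5.1930 + 2.5907 = 7.7836.
Closed form (all zeros inside, monic): I(r) = n·log(r) = 4·log(7) = 7.7836. ✓

I(r) ≈ 7.7836.
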